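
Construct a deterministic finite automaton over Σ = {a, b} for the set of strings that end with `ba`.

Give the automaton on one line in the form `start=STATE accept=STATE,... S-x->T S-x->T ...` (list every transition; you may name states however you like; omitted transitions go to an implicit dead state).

start=q0 accept=q2 q0-a->q0 q0-b->q1 q1-a->q2 q1-b->q1 q2-a->q0 q2-b->q1

Let each state record the length of the longest suffix of the input read so far that is also a prefix of `ba`. q1 means the last symbol is `b`; q2 means the last 2 symbols are `ba`. Accept only at q2, where the string currently ends in `ba`.
With 3 states:
        a   b  
>  q0   q0  q1 
   q1   q2  q1 
 * q2   q0  q1 
(> = start, * = accepting)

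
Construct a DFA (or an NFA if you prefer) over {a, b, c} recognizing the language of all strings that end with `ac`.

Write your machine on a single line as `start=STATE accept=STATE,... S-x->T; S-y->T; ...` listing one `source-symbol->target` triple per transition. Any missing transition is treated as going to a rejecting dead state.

start=q0; accept=q2; q0-a->q1; q0-b->q0; q0-c->q0; q1-a->q1; q1-b->q0; q1-c->q2; q2-a->q1; q2-b->q0; q2-c->q0

Let each state record the length of the longest suffix of the input read so far that is also a prefix of `ac`. q1 means the last symbol is `a`; q2 means the last 2 symbols are `ac`. Accept only at q2, where the string currently ends in `ac`.
3 states suffice.
        a   b   c  
>  q0   q1  q0  q0 
   q1   q1  q0  q2 
 * q2   q1  q0  q0 
(> = start, * = accepting)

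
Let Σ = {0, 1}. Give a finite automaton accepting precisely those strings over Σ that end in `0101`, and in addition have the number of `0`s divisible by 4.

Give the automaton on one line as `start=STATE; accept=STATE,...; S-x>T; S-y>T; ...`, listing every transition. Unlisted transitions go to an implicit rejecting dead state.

Handle the two conditions separately and then intersect. The first has 5 states tracking how much of the suffix `0101` has currently been matched; the second has 4 states tracking the count of `0`s modulo 4. A product state is a pair (one from each), accepting exactly when both do. Minimizing collapses redundant product states.
        0   1  
>  S0   S1  S0 
   S1   S2  S1 
   S2   S3  S2 
   S3   S0  S4 
   S4   S5  S6 
   S5   S1  S7 
   S6   S0  S6 
 * S7   S1  S0 
(> = start, * = accepting)

start=S0; accept=S7; S0-0>S1; S0-1>S0; S1-0>S2; S1-1>S1; S2-0>S3; S2-1>S2; S3-0>S0; S3-1>S4; S4-0>S5; S4-1>S6; S5-0>S1; S5-1>S7; S6-0>S0; S6-1>S6; S7-0>S1; S7-1>S0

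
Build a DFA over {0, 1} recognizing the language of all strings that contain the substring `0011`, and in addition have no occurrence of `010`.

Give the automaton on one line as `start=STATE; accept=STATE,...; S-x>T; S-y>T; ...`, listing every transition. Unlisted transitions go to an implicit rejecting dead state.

start=s0; accept=s6,s7,s8; s0-0>s1; s0-1>s0; s1-0>s2; s1-1>s3; s2-0>s2; s2-1>s4; s3-0>s5; s3-1>s0; s4-0>s5; s4-1>s6; s5-0>s5; s5-1>s5; s6-0>s7; s6-1>s6; s7-0>s7; s7-1>s8; s8-0>s5; s8-1>s6

Handle the two conditions separately and then intersect. The first has 5 states tracking whether and how much of `0011` has been seen; the second has 4 states tracking partial matches of the forbidden pattern `010`. A product state is a pair (one from each), accepting exactly when both do. After merging equivalent states the machine shrinks.
A 9-state machine:
        0   1  
>  s0   s1  s0 
   s1   s2  s3 
   s2   s2  s4 
   s3   s5  s0 
   s4   s5  s6 
   s5   s5  s5 
 * s6   s7  s6 
 * s7   s7  s8 
 * s8   s5  s6 
(> = start, * = accepting)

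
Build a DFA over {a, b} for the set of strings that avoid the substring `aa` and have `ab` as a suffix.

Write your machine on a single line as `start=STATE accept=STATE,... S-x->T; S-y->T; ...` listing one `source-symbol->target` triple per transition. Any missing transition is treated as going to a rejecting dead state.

start=s0; accept=s3; s0-a->s1; s0-b->s0; s1-a->s2; s1-b->s3; s2-a->s2; s2-b->s4; s3-a->s1; s3-b->s0; s4-a->s2; s4-b->s5; s5-a->s2; s5-b->s5

Build one automaton per condition and run them in lockstep. One (3 states) tracks partial matches of the forbidden pattern `aa`; the other (3 states) tracks how much of the suffix `ab` has currently been matched. Each combined state is a pair, one component from each; accept when both components accept.
With 6 states:
        a   b  
>  s0   s1  s0 
   s1   s2  s3 
   s2   s2  s4 
 * s3   s1  s0 
   s4   s2  s5 
   s5   s2  s5 
(> = start, * = accepting)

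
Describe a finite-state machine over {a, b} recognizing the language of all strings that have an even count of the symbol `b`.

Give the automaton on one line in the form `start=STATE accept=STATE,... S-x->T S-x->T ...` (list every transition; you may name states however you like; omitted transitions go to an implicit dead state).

start=q0 accept=q0 q0-a->q0 q0-b->q1 q1-a->q1 q1-b->q0

Keep the running count of `b`s modulo 2: each `b` advances along the cycle q0 → q1 → q0 while other symbols loop. Accept at q0.
A 2-state machine:
        a   b  
>* q0   q0  q1 
   q1   q1  q0 
(> = start, * = accepting)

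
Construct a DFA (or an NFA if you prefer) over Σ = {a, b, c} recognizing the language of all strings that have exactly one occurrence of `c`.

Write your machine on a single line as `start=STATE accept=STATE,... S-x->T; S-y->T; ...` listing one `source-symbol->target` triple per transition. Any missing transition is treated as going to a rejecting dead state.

start=q0; accept=q1; q0-a->q0; q0-b->q0; q0-c->q1; q1-a->q1; q1-b->q1; q1-c->q2; q2-a->q2; q2-b->q2; q2-c->q2

Only the number of `c`s matters, and only up to 2. Make a chain q0 → q1 → q2 advanced by each `c` (with q2 absorbing); every other symbol self-loops. The accepting set is {q1}.
With 3 states:
        a   b   c  
>  q0   q0  q0  q1 
 * q1   q1  q1  q2 
   q2   q2  q2  q2 
(> = start, * = accepting)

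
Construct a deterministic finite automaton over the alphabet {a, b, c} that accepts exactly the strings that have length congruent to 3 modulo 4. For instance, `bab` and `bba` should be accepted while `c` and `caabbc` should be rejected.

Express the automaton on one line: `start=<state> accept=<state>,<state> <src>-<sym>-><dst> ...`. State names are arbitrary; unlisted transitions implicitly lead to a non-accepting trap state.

Count input length modulo 4: every symbol advances one step around the cycle q0 → q1 → q2 → q3 → q0. Accept at q3.
4 states suffice.
        a   b   c  
>  q0   q1  q1  q1 
   q1   q2  q2  q2 
   q2   q3  q3  q3 
 * q3   q0  q0  q0 
(> = start, * = accepting)

start=q0 accept=q3 q0-a->q1 q0-b->q1 q0-c->q1 q1-a->q2 q1-b->q2 q1-c->q2 q2-a->q3 q2-b->q3 q2-c->q3 q3-a->q0 q3-b->q0 q3-c->q0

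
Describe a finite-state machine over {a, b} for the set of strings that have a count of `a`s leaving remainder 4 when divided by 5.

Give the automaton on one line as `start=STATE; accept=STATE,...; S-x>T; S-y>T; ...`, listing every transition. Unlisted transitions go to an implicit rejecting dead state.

start=q0; accept=q4; q0-a>q1; q0-b>q0; q1-a>q2; q1-b>q1; q2-a>q3; q2-b>q2; q3-a>q4; q3-b>q3; q4-a>q0; q4-b>q4

Keep the running count of `a`s modulo 5: each `a` advances along the cycle q0 → q1 → q2 → q3 → q4 → q0 while other symbols loop. Accept at q4.
With 5 states:
        a   b  
>  q0   q1  q0 
   q1   q2  q1 
   q2   q3  q2 
   q3   q4  q3 
 * q4   q0  q4 
(> = start, * = accepting)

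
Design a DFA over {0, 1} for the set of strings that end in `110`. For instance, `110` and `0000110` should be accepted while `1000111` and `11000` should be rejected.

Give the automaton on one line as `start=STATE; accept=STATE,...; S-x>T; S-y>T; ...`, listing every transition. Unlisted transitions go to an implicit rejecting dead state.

start=s0; accept=s3; s0-0>s0; s0-1>s1; s1-0>s0; s1-1>s2; s2-0>s3; s2-1>s2; s3-0>s0; s3-1>s1

Let each state record the length of the longest suffix of the input read so far that is also a prefix of `110`. s1 means the last symbol is `1`; s2 means the last 2 symbols are `11`; s3 means the last 3 symbols are `110`. Accept only at s3, where the string currently ends in `110`.
        0   1  
>  s0   s0  s1 
   s1   s0  s2 
   s2   s3  s2 
 * s3   s0  s1 
(> = start, * = accepting)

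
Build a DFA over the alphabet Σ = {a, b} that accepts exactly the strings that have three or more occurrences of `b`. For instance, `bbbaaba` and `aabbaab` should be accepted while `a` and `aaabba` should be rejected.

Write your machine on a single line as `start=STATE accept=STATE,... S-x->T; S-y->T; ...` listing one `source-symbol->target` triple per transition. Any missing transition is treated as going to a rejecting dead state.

Count `b`s, saturating at 4: states q0 through q3 mean 0 through 3 `b`s seen; q4 means more than 3. Each `b` increments (capped at q4); other symbols loop. Accept from {q3, q4}.
        a   b  
>  q0   q0  q1 
   q1   q1  q2 
   q2   q2  q3 
 * q3   q3  q4 
 * q4   q4  q4 
(> = start, * = accepting)

start=q0; accept=q3,q4; q0-a->q0; q0-b->q1; q1-a->q1; q1-b->q2; q2-a->q2; q2-b->q3; q3-a->q3; q3-b->q4; q4-a->q4; q4-b->q4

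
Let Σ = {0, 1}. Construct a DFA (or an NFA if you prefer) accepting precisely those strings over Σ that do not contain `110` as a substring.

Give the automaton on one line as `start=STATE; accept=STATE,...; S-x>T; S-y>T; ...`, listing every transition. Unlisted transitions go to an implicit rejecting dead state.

This is the complement of 'contains `110`'. Use the same substring-matching states — S0 through S3 holding how much of `110` has just been matched — but flip the accepting set: everything except the trap S3 accepts.
        0   1  
>* S0   S0  S1 
 * S1   S0  S2 
 * S2   S3  S2 
   S3   S3  S3 
(> = start, * = accepting)

start=S0; accept=S0,S1,S2; S0-0>S0; S0-1>S1; S1-0>S0; S1-1>S2; S2-0>S3; S2-1>S2; S3-0>S3; S3-1>S3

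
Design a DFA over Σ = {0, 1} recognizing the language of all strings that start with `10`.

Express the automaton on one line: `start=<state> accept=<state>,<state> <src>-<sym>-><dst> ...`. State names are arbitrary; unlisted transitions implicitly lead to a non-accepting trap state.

Check the first 2 symbols one by one: q0 through q1 record how many have matched `10` so far; any wrong symbol goes to the dead state q3. After all 2 match we enter the accepting sink q2.
A 4-state machine:
        0   1  
>  q0   q3  q1 
   q1   q2  q3 
 * q2   q2  q2 
   q3   q3  q3 
(> = start, * = accepting)

start=q0 accept=q2 q0-0->q3 q0-1->q1 q1-0->q2 q1-1->q3 q2-0->q2 q2-1->q2 q3-0->q3 q3-1->q3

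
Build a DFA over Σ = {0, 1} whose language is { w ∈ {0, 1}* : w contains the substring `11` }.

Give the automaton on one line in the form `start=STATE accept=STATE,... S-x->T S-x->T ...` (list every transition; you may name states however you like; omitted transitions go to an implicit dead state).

States S0..S1 record the length of the longest prefix of `11` that matches the current input suffix. Reaching S2 means `11` has been seen, and we stay there forever. Accept from S2.
With 3 states:
        0   1  
>  S0   S0  S1 
   S1   S0  S2 
 * S2   S2  S2 
(> = start, * = accepting)

start=S0 accept=S2 S0-0->S0 S0-1->S1 S1-0->S0 S1-1->S2 S2-0->S2 S2-1->S2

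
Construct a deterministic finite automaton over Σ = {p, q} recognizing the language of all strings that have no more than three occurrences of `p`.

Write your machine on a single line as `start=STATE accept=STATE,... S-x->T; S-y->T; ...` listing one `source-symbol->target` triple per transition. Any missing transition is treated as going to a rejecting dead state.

start=A; accept=A,B,C,D; A-p->B; A-q->A; B-p->C; B-q->B; C-p->D; C-q->C; D-p->E; D-q->D; E-p->E; E-q->E

Count `p`s, saturating at 4: states A through D mean 0 through 3 `p`s seen; E means more than 3. Each `p` increments (capped at E); other symbols loop. Accept from {A, B, C, D}.
With 5 states:
       p  q 
>* A   B  A 
 * B   C  B 
 * C   D  C 
 * D   E  D 
   E   E  E 
(> = start, * = accepting)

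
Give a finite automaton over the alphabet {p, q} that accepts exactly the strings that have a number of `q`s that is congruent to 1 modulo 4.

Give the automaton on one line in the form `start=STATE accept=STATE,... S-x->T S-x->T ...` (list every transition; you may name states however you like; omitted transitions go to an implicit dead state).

start=S0 accept=S1 S0-p->S0 S0-q->S1 S1-p->S1 S1-q->S2 S2-p->S2 S2-q->S3 S3-p->S3 S3-q->S0

The only thing that matters is how many `q`s have appeared, reduced mod 4. Use one state per residue: S0 for 0, …, S3 for 3. Reading `q` moves to the next residue; anything else stays put. S1 is accepting.
4 states suffice.
        p   q  
>  S0   S0  S1 
 * S1   S1  S2 
   S2   S2  S3 
   S3   S3  S0 
(> = start, * = accepting)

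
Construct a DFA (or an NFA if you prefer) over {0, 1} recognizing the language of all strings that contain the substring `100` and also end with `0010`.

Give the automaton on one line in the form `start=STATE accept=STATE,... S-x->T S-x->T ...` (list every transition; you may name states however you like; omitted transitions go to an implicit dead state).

start=A accept=F A-0->A A-1->B B-0->C B-1->B C-0->D C-1->B D-0->D D-1->E E-0->F E-1->B F-0->D F-1->B

Handle the two conditions separately and then intersect. The first has 4 states tracking whether and how much of `100` has been seen; the second has 5 states tracking how much of the suffix `0010` has currently been matched. A product state is a pair (one from each), accepting exactly when both do. Equivalent product states are then merged.
With 6 states:
       0  1 
>  A   A  B 
   B   C  B 
   C   D  B 
   D   D  E 
   E   F  B 
 * F   D  B 
(> = start, * = accepting)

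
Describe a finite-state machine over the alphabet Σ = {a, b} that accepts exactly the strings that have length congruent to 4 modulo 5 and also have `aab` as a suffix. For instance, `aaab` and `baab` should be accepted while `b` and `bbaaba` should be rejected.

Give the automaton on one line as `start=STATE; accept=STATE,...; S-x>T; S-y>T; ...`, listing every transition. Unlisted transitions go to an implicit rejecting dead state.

start=S0; accept=S7; S0-a>S1; S0-b>S1; S1-a>S2; S1-b>S3; S2-a>S4; S2-b>S5; S3-a>S5; S3-b>S5; S4-a>S6; S4-b>S7; S5-a>S6; S5-b>S6; S6-a>S0; S6-b>S0; S7-a>S0; S7-b>S0

Run two small machines in parallel and take their product. The first has 5 states tracking the input length modulo 5; the second has 4 states tracking how much of the suffix `aab` has currently been matched. A product state is a pair (one from each), accepting exactly when both do. Equivalent product states are then merged.
With 8 states:
        a   b  
>  S0   S1  S1 
   S1   S2  S3 
   S2   S4  S5 
   S3   S5  S5 
   S4   S6  S7 
   S5   S6  S6 
   S6   S0  S0 
 * S7   S0  S0 
(> = start, * = accepting)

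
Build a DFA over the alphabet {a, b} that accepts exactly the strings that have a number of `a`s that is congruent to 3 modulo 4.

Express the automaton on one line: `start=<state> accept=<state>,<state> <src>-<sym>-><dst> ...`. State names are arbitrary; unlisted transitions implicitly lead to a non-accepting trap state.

Keep the running count of `a`s modulo 4: each `a` advances along the cycle q0 → q1 → q2 → q3 → q0 while other symbols loop. Accept at q3.
4 states suffice.
        a   b  
>  q0   q1  q0 
   q1   q2  q1 
   q2   q3  q2 
 * q3   q0  q3 
(> = start, * = accepting)

start=q0 accept=q3 q0-a->q1 q0-b->q0 q1-a->q2 q1-b->q1 q2-a->q3 q2-b->q2 q3-a->q0 q3-b->q3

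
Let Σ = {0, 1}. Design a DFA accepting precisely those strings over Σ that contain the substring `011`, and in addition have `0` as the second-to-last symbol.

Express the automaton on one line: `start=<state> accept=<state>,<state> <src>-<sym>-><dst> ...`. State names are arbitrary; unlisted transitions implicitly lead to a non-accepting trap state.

Run two small machines in parallel and take their product. The first has 4 states tracking whether and how much of `011` has been seen; the second has 7 states tracking the last 2 symbols read. A product state is a pair (one from each), accepting exactly when both do.
With 11 states:
       0  1 
>  A   B  C 
   B   D  E 
   C   F  G 
   D   D  E 
   E   F  H 
   F   D  E 
   G   F  G 
   H   I  H 
   I   J  K 
 * J   J  K 
 * K   I  H 
(> = start, * = accepting)

start=A accept=J,K A-0->B A-1->C B-0->D B-1->E C-0->F C-1->G D-0->D D-1->E E-0->F E-1->H F-0->D F-1->E G-0->F G-1->G H-0->I H-1->H I-0->J I-1->K J-0->J J-1->K K-0->I K-1->H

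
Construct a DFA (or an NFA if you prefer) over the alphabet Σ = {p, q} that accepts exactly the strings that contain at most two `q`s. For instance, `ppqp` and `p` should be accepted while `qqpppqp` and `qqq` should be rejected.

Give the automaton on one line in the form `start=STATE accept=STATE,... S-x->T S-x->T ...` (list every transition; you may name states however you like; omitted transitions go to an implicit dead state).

start=S0 accept=S0,S1,S2 S0-p->S0 S0-q->S1 S1-p->S1 S1-q->S2 S2-p->S2 S2-q->S3 S3-p->S3 S3-q->S3

Count `q`s, saturating at 3: states S0 through S2 mean 0 through 2 `q`s seen; S3 means more than 2. Each `q` increments (capped at S3); other symbols loop. Accept from {S0, S1, S2}.
A 4-state machine:
        p   q  
>* S0   S0  S1 
 * S1   S1  S2 
 * S2   S2  S3 
   S3   S3  S3 
(> = start, * = accepting)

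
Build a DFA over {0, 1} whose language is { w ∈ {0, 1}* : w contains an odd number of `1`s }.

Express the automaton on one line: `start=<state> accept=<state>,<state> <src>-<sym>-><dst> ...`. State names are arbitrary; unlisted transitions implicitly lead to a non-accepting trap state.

start=q0 accept=q1 q0-0->q0 q0-1->q1 q1-0->q1 q1-1->q0

The only thing that matters is how many `1`s have appeared, reduced mod 2. Use one state per residue: q0 for 0, …, q1 for 1. Reading `1` moves to the next residue; anything else stays put. q1 is accepting.
A 2-state machine:
        0   1  
>  q0   q0  q1 
 * q1   q1  q0 
(> = start, * = accepting)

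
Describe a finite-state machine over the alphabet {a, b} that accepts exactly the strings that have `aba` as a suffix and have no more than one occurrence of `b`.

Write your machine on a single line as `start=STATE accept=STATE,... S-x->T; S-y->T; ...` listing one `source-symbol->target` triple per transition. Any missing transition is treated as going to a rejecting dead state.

Handle the two conditions separately and then intersect. The first has 4 states tracking how much of the suffix `aba` has currently been matched; the second has 3 states tracking the count of `b`s, saturating at 2. A product state is a pair (one from each), accepting exactly when both do. After merging equivalent states the machine shrinks.
With 5 states:
        a   b  
>  q0   q1  q2 
   q1   q1  q3 
   q2   q2  q2 
   q3   q4  q2 
 * q4   q2  q2 
(> = start, * = accepting)

start=q0; accept=q4; q0-a->q1; q0-b->q2; q1-a->q1; q1-b->q3; q2-a->q2; q2-b->q2; q3-a->q4; q3-b->q2; q4-a->q2; q4-b->q2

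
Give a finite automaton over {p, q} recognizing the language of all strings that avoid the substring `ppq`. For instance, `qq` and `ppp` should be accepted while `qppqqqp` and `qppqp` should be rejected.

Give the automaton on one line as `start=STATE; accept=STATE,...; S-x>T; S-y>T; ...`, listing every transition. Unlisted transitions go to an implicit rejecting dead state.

start=A; accept=A,B,C; A-p>B; A-q>A; B-p>C; B-q>A; C-p>C; C-q>D; D-p>D; D-q>D

Track partial matches of the forbidden pattern `ppq`. State D is a dead state reached once `ppq` has occurred; every other state accepts. A means no part of `ppq` is currently matched.
A 4-state machine:
       p  q 
>* A   B  A 
 * B   C  A 
 * C   C  D 
   D   D  D 
(> = start, * = accepting)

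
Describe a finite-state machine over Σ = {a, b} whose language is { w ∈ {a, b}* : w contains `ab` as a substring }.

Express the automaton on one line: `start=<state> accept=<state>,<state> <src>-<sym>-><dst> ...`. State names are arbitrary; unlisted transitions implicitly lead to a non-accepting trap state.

start=q0 accept=q2 q0-a->q1 q0-b->q0 q1-a->q1 q1-b->q2 q2-a->q2 q2-b->q2

Track how much of `ab` has been matched so far: state q0 is no progress, q2 is the absorbing accept state reached once `ab` has occurred. Intermediate states record partial matches; on a mismatch, fall back to the longest reusable overlap.
3 states suffice.
        a   b  
>  q0   q1  q0 
   q1   q1  q2 
 * q2   q2  q2 
(> = start, * = accepting)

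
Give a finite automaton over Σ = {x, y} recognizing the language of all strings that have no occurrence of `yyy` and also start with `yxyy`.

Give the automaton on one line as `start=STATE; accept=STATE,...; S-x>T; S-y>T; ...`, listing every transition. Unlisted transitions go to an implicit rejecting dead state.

start=q0; accept=q5,q6,q7; q0-x>q1; q0-y>q2; q1-x>q1; q1-y>q1; q2-x>q3; q2-y>q1; q3-x>q1; q3-y>q4; q4-x>q1; q4-y>q5; q5-x>q6; q5-y>q1; q6-x>q6; q6-y>q7; q7-x>q6; q7-y>q5

Build one automaton per condition and run them in lockstep. One (4 states) tracks partial matches of the forbidden pattern `yyy`; the other (6 states) tracks whether the input so far still matches the prefix `yxyy`. Each combined state is a pair, one component from each; accept when both components accept. Minimizing collapses redundant product states.
8 states suffice.
        x   y  
>  q0   q1  q2 
   q1   q1  q1 
   q2   q3  q1 
   q3   q1  q4 
   q4   q1  q5 
 * q5   q6  q1 
 * q6   q6  q7 
 * q7   q6  q5 
(> = start, * = accepting)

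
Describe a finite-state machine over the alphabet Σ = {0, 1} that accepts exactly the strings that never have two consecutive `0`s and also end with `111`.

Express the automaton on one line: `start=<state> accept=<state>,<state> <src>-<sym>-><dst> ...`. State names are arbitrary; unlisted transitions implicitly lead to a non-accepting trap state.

Build one automaton per condition and run them in lockstep. The first has 3 states tracking partial matches of the forbidden pattern `00`; the second has 4 states tracking how much of the suffix `111` has currently been matched. A product state is a pair (one from each), accepting exactly when both do.
       0  1 
>  A   B  C 
   B   D  C 
   C   B  E 
   D   D  F 
   E   B  G 
   F   D  H 
 * G   B  G 
   H   D  I 
   I   D  I 
(> = start, * = accepting)

start=A accept=G A-0->B A-1->C B-0->D B-1->C C-0->B C-1->E D-0->D D-1->F E-0->B E-1->G F-0->D F-1->H G-0->B G-1->G H-0->D H-1->I I-0->D I-1->I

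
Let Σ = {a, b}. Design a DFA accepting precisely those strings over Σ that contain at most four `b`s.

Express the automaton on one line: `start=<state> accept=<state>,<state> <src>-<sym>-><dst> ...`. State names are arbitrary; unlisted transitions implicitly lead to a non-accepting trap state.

Count `b`s, saturating at 5: states S0 through S4 mean 0 through 4 `b`s seen; S5 means more than 4. Each `b` increments (capped at S5); other symbols loop. Accept from {S0, S1, S2, S3, S4}.
A 6-state machine:
        a   b  
>* S0   S0  S1 
 * S1   S1  S2 
 * S2   S2  S3 
 * S3   S3  S4 
 * S4   S4  S5 
   S5   S5  S5 
(> = start, * = accepting)

start=S0 accept=S0,S1,S2,S3,S4 S0-a->S0 S0-b->S1 S1-a->S1 S1-b->S2 S2-a->S2 S2-b->S3 S3-a->S3 S3-b->S4 S4-a->S4 S4-b->S5 S5-a->S5 S5-b->S5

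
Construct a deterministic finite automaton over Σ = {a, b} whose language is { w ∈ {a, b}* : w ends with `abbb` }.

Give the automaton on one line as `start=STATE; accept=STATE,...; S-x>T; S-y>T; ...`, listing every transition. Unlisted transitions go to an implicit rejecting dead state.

Remember how much of `abbb` the current input suffix matches. State S0 means no match yet; S1 means the last symbol is `a`; S2 means the last 2 symbols are `ab`; S3 means the last 3 symbols are `abb`; S4 means the last 4 symbols are `abbb`. Only S4 accepts. On a mismatch, fall back to the longest proper suffix that is still a prefix of `abbb`.
5 states suffice.
        a   b  
>  S0   S1  S0 
   S1   S1  S2 
   S2   S1  S3 
   S3   S1  S4 
 * S4   S1  S0 
(> = start, * = accepting)

start=S0; accept=S4; S0-a>S1; S0-b>S0; S1-a>S1; S1-b>S2; S2-a>S1; S2-b>S3; S3-a>S1; S3-b>S4; S4-a>S1; S4-b>S0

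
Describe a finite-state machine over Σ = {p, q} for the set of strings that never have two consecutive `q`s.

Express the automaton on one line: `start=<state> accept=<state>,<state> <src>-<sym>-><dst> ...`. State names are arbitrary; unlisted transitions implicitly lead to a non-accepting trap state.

start=s0 accept=s0,s1 s0-p->s0 s0-q->s1 s1-p->s0 s1-q->s2 s2-p->s2 s2-q->s2

Track partial matches of the forbidden pattern `qq`. State s2 is a dead state reached once `qq` has occurred; every other state accepts. s0 means no part of `qq` is currently matched.
A 3-state machine:
        p   q  
>* s0   s0  s1 
 * s1   s0  s2 
   s2   s2  s2 
(> = start, * = accepting)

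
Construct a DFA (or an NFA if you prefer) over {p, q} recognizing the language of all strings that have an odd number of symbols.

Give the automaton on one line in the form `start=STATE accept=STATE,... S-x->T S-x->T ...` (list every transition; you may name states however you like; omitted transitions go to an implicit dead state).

Only the length mod 2 matters, so use a 2-cycle: from any state, every input symbol moves to the next state, wrapping B back to A. Mark B accepting.
       p  q 
>  A   B  B 
 * B   A  A 
(> = start, * = accepting)

start=A accept=B A-p->B A-q->B B-p->A B-q->A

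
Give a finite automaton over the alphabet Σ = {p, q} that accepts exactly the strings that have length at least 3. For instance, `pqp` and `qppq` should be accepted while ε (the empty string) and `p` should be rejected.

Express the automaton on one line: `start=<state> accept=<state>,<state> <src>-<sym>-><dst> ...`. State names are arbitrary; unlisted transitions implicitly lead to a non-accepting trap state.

Count input length up to 4: every symbol moves from s0 toward s4, which means 'more than 3' and absorbs. Accept from {s3, s4}.
        p   q  
>  s0   s1  s1 
   s1   s2  s2 
   s2   s3  s3 
 * s3   s4  s4 
 * s4   s4  s4 
(> = start, * = accepting)

start=s0 accept=s3,s4 s0-p->s1 s0-q->s1 s1-p->s2 s1-q->s2 s2-p->s3 s2-q->s3 s3-p->s4 s3-q->s4 s4-p->s4 s4-q->s4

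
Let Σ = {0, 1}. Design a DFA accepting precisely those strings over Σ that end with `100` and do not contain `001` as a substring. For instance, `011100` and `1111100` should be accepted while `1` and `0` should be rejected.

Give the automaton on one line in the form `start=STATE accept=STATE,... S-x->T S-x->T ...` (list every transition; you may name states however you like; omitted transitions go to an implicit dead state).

start=A accept=F A-0->B A-1->C B-0->D B-1->C C-0->E C-1->C D-0->D D-1->D E-0->F E-1->C F-0->D F-1->D

Build one automaton per condition and run them in lockstep. The first has 4 states tracking how much of the suffix `100` has currently been matched; the second has 4 states tracking partial matches of the forbidden pattern `001`. A product state is a pair (one from each), accepting exactly when both do. Equivalent product states are then merged.
A 6-state machine:
       0  1 
>  A   B  C 
   B   D  C 
   C   E  C 
   D   D  D 
   E   F  C 
 * F   D  D 
(> = start, * = accepting)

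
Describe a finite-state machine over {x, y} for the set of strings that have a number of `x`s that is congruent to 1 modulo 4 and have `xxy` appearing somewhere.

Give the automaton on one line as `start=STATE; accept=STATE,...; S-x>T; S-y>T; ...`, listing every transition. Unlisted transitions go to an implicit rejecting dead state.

start=q0; accept=q13; q0-x>q1; q0-y>q0; q1-x>q2; q1-y>q3; q2-x>q4; q2-y>q5; q3-x>q6; q3-y>q3; q4-x>q7; q4-y>q8; q5-x>q8; q5-y>q5; q6-x>q4; q6-y>q9; q7-x>q10; q7-y>q11; q8-x>q11; q8-y>q8; q9-x>q12; q9-y>q9; q10-x>q2; q10-y>q13; q11-x>q13; q11-y>q11; q12-x>q7; q12-y>q14; q13-x>q5; q13-y>q13; q14-x>q15; q14-y>q14; q15-x>q10; q15-y>q0

Build one automaton per condition and run them in lockstep. The first has 4 states tracking the count of `x`s modulo 4; the second has 4 states tracking whether and how much of `xxy` has been seen. A product state is a pair (one from each), accepting exactly when both do.
16 states suffice.
          x    y  
>  q0     q1   q0 
   q1     q2   q3 
   q2     q4   q5 
   q3     q6   q3 
   q4     q7   q8 
   q5     q8   q5 
   q6     q4   q9 
   q7    q10  q11 
   q8    q11   q8 
   q9    q12   q9 
   q10    q2  q13 
   q11   q13  q11 
   q12    q7  q14 
 * q13    q5  q13 
   q14   q15  q14 
   q15   q10   q0 
(> = start, * = accepting)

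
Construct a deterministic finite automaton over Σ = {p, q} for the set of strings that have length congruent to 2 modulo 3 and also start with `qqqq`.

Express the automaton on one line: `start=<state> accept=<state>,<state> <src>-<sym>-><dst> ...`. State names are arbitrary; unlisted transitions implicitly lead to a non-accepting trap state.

Handle the two conditions separately and then intersect. One (3 states) tracks the input length modulo 3; the other (6 states) tracks whether the input so far still matches the prefix `qqqq`. Each combined state is a pair, one component from each; accept when both components accept. Minimizing collapses redundant product states.
8 states suffice.
        p   q  
>  s0   s1  s2 
   s1   s1  s1 
   s2   s1  s3 
   s3   s1  s4 
   s4   s1  s5 
   s5   s6  s6 
 * s6   s7  s7 
   s7   s5  s5 
(> = start, * = accepting)

start=s0 accept=s6 s0-p->s1 s0-q->s2 s1-p->s1 s1-q->s1 s2-p->s1 s2-q->s3 s3-p->s1 s3-q->s4 s4-p->s1 s4-q->s5 s5-p->s6 s5-q->s6 s6-p->s7 s6-q->s7 s7-p->s5 s7-q->s5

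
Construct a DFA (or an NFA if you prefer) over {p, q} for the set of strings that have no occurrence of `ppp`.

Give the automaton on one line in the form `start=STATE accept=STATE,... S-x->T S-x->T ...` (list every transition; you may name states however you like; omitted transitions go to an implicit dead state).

start=s0 accept=s0,s1,s2 s0-p->s1 s0-q->s0 s1-p->s2 s1-q->s0 s2-p->s3 s2-q->s0 s3-p->s3 s3-q->s3

This is the complement of 'contains `ppp`'. Use the same substring-matching states — s0 through s3 holding how much of `ppp` has just been matched — but flip the accepting set: everything except the trap s3 accepts.
4 states suffice.
        p   q  
>* s0   s1  s0 
 * s1   s2  s0 
 * s2   s3  s0 
   s3   s3  s3 
(> = start, * = accepting)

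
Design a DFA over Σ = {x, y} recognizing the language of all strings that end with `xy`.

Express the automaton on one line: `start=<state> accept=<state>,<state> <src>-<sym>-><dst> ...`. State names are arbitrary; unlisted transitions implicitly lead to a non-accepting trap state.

Remember how much of `xy` the current input suffix matches. State q0 means no match yet; q1 means the last symbol is `x`; q2 means the last 2 symbols are `xy`. Only q2 accepts. On a mismatch, fall back to the longest proper suffix that is still a prefix of `xy`.
        x   y  
>  q0   q1  q0 
   q1   q1  q2 
 * q2   q1  q0 
(> = start, * = accepting)

start=q0 accept=q2 q0-x->q1 q0-y->q0 q1-x->q1 q1-y->q2 q2-x->q1 q2-y->q0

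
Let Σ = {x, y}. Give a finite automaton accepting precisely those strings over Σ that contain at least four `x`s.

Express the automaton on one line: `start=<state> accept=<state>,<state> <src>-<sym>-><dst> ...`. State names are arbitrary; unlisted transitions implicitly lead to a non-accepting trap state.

start=q0 accept=q4,q5 q0-x->q1 q0-y->q0 q1-x->q2 q1-y->q1 q2-x->q3 q2-y->q2 q3-x->q4 q3-y->q3 q4-x->q5 q4-y->q4 q5-x->q5 q5-y->q5

Count `x`s, saturating at 5: states q0 through q4 mean 0 through 4 `x`s seen; q5 means more than 4. Each `x` increments (capped at q5); other symbols loop. Accept from {q4, q5}.
        x   y  
>  q0   q1  q0 
   q1   q2  q1 
   q2   q3  q2 
   q3   q4  q3 
 * q4   q5  q4 
 * q5   q5  q5 
(> = start, * = accepting)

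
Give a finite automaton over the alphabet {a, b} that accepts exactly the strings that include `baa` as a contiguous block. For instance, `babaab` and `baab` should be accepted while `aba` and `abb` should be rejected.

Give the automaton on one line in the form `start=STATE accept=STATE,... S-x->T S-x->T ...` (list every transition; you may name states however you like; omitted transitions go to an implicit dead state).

start=s0 accept=s3 s0-a->s0 s0-b->s1 s1-a->s2 s1-b->s1 s2-a->s3 s2-b->s1 s3-a->s3 s3-b->s3

Track how much of `baa` has been matched so far: state s0 is no progress, s3 is the absorbing accept state reached once `baa` has occurred. Intermediate states record partial matches; on a mismatch, fall back to the longest reusable overlap.
With 4 states:
        a   b  
>  s0   s0  s1 
   s1   s2  s1 
   s2   s3  s1 
 * s3   s3  s3 
(> = start, * = accepting)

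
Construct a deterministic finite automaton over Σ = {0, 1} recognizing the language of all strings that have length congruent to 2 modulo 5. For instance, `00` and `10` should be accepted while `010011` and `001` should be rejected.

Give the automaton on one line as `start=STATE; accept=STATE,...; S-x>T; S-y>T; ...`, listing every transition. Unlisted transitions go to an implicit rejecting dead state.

start=S0; accept=S2; S0-0>S1; S0-1>S1; S1-0>S2; S1-1>S2; S2-0>S3; S2-1>S3; S3-0>S4; S3-1>S4; S4-0>S0; S4-1>S0

Only the length mod 5 matters, so use a 5-cycle: from any state, every input symbol moves to the next state, wrapping S4 back to S0. Mark S2 accepting.
        0   1  
>  S0   S1  S1 
   S1   S2  S2 
 * S2   S3  S3 
   S3   S4  S4 
   S4   S0  S0 
(> = start, * = accepting)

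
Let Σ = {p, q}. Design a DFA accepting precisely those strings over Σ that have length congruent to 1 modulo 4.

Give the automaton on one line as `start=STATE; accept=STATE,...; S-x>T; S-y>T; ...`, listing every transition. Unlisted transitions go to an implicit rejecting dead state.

Only the length mod 4 matters, so use a 4-cycle: from any state, every input symbol moves to the next state, wrapping s3 back to s0. Mark s1 accepting.
With 4 states:
        p   q  
>  s0   s1  s1 
 * s1   s2  s2 
   s2   s3  s3 
   s3   s0  s0 
(> = start, * = accepting)

start=s0; accept=s1; s0-p>s1; s0-q>s1; s1-p>s2; s1-q>s2; s2-p>s3; s2-q>s3; s3-p>s0; s3-q>s0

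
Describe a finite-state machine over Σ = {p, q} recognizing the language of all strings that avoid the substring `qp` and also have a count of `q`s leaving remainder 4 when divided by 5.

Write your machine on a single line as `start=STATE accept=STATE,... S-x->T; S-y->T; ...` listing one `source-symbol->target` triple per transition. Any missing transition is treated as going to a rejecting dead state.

start=s0; accept=s7; s0-p->s0; s0-q->s1; s1-p->s2; s1-q->s3; s2-p->s2; s2-q->s4; s3-p->s4; s3-q->s5; s4-p->s4; s4-q->s6; s5-p->s6; s5-q->s7; s6-p->s6; s6-q->s8; s7-p->s8; s7-q->s9; s8-p->s8; s8-q->s10; s9-p->s10; s9-q->s1; s10-p->s10; s10-q->s2

Run two small machines in parallel and take their product. One (3 states) tracks partial matches of the forbidden pattern `qp`; the other (5 states) tracks the count of `q`s modulo 5. Each combined state is a pair, one component from each; accept when both components accept.
With 11 states:
          p    q  
>  s0     s0   s1 
   s1     s2   s3 
   s2     s2   s4 
   s3     s4   s5 
   s4     s4   s6 
   s5     s6   s7 
   s6     s6   s8 
 * s7     s8   s9 
   s8     s8  s10 
   s9    s10   s1 
   s10   s10   s2 
(> = start, * = accepting)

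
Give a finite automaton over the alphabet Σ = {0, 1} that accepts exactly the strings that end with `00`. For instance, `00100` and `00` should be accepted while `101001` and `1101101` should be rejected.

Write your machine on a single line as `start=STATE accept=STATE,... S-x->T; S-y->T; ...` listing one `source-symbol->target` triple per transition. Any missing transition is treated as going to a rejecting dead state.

start=q0; accept=q2; q0-0->q1; q0-1->q0; q1-0->q2; q1-1->q0; q2-0->q2; q2-1->q0

Remember how much of `00` the current input suffix matches. State q0 means no match yet; q1 means the last symbol is `0`; q2 means the last 2 symbols are `00`. Only q2 accepts. On a mismatch, fall back to the longest proper suffix that is still a prefix of `00`.
3 states suffice.
        0   1  
>  q0   q1  q0 
   q1   q2  q0 
 * q2   q2  q0 
(> = start, * = accepting)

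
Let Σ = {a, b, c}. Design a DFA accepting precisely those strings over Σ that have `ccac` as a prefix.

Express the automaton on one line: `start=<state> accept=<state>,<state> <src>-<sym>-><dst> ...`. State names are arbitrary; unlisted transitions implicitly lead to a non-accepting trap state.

Walk along `ccac` while the input agrees: from s0 take `c` to s1, and so on. Any deviation drops to the rejecting sink s5. Once s4 is reached the prefix is confirmed and every continuation is accepted.
With 6 states:
        a   b   c  
>  s0   s5  s5  s1 
   s1   s5  s5  s2 
   s2   s3  s5  s5 
   s3   s5  s5  s4 
 * s4   s4  s4  s4 
   s5   s5  s5  s5 
(> = start, * = accepting)

start=s0 accept=s4 s0-a->s5 s0-b->s5 s0-c->s1 s1-a->s5 s1-b->s5 s1-c->s2 s2-a->s3 s2-b->s5 s2-c->s5 s3-a->s5 s3-b->s5 s3-c->s4 s4-a->s4 s4-b->s4 s4-c->s4 s5-a->s5 s5-b->s5 s5-c->s5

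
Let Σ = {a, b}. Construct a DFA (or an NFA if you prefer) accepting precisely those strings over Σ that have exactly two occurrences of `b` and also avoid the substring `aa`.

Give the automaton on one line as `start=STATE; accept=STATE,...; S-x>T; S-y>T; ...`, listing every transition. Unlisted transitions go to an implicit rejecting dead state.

Build one automaton per condition and run them in lockstep. The first has 4 states tracking the count of `b`s, saturating at 3; the second has 3 states tracking partial matches of the forbidden pattern `aa`. A product state is a pair (one from each), accepting exactly when both do.
12 states suffice.
          a    b  
>  q0     q1   q2 
   q1     q3   q2 
   q2     q4   q5 
   q3     q3   q6 
   q4     q6   q5 
 * q5     q7   q8 
   q6     q6   q9 
 * q7     q9   q8 
   q8    q10   q8 
   q9     q9  q11 
   q10   q11   q8 
   q11   q11  q11 
(> = start, * = accepting)

start=q0; accept=q5,q7; q0-a>q1; q0-b>q2; q1-a>q3; q1-b>q2; q2-a>q4; q2-b>q5; q3-a>q3; q3-b>q6; q4-a>q6; q4-b>q5; q5-a>q7; q5-b>q8; q6-a>q6; q6-b>q9; q7-a>q9; q7-b>q8; q8-a>q10; q8-b>q8; q9-a>q9; q9-b>q11; q10-a>q11; q10-b>q8; q11-a>q11; q11-b>q11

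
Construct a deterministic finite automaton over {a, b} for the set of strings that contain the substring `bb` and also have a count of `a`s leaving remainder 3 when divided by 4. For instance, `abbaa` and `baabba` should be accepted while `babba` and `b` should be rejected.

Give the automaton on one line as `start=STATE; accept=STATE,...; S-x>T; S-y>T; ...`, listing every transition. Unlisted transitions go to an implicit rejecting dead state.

start=S0; accept=S11; S0-a>S1; S0-b>S2; S1-a>S3; S1-b>S4; S2-a>S1; S2-b>S5; S3-a>S6; S3-b>S7; S4-a>S3; S4-b>S8; S5-a>S8; S5-b>S5; S6-a>S0; S6-b>S9; S7-a>S6; S7-b>S10; S8-a>S10; S8-b>S8; S9-a>S0; S9-b>S11; S10-a>S11; S10-b>S10; S11-a>S5; S11-b>S11

Build one automaton per condition and run them in lockstep. One (3 states) tracks whether and how much of `bb` has been seen; the other (4 states) tracks the count of `a`s modulo 4. Each combined state is a pair, one component from each; accept when both components accept.
          a    b  
>  S0     S1   S2 
   S1     S3   S4 
   S2     S1   S5 
   S3     S6   S7 
   S4     S3   S8 
   S5     S8   S5 
   S6     S0   S9 
   S7     S6  S10 
   S8    S10   S8 
   S9     S0  S11 
   S10   S11  S10 
 * S11    S5  S11 
(> = start, * = accepting)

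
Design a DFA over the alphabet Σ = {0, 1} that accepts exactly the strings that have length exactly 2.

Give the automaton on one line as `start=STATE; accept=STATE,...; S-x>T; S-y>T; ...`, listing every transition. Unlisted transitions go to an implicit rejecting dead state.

start=q0; accept=q2; q0-0>q1; q0-1>q1; q1-0>q2; q1-1>q2; q2-0>q3; q2-1>q3; q3-0>q3; q3-1>q3

Count input length up to 3: every symbol moves from q0 toward q3, which means 'more than 2' and absorbs. Accept from {q2}.
With 4 states:
        0   1  
>  q0   q1  q1 
   q1   q2  q2 
 * q2   q3  q3 
   q3   q3  q3 
(> = start, * = accepting)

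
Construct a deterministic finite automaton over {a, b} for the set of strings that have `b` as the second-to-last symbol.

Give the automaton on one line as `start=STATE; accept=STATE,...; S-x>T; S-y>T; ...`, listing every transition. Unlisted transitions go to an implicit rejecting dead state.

start=S0; accept=S5,S6; S0-a>S1; S0-b>S2; S1-a>S3; S1-b>S4; S2-a>S5; S2-b>S6; S3-a>S3; S3-b>S4; S4-a>S5; S4-b>S6; S5-a>S3; S5-b>S4; S6-a>S5; S6-b>S6

Because acceptance depends on a position counted from the end, the machine has to buffer the most recent 2 symbols. Make each state the string of the last up-to-2 symbols read; on input `x` shift the window left and append `x`. Accept when the buffered window has length 2 and begins with `b`.
7 states suffice.
        a   b  
>  S0   S1  S2 
   S1   S3  S4 
   S2   S5  S6 
   S3   S3  S4 
   S4   S5  S6 
 * S5   S3  S4 
 * S6   S5  S6 
(> = start, * = accepting)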